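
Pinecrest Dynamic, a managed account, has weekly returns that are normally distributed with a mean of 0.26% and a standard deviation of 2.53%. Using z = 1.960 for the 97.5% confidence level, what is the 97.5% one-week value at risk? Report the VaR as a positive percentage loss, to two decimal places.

VaR (as % loss) = −(μ − z·σ) = −(0.26% − 1.960 × 2.53%) = −(-4.6988%) = 4.6988%

4.70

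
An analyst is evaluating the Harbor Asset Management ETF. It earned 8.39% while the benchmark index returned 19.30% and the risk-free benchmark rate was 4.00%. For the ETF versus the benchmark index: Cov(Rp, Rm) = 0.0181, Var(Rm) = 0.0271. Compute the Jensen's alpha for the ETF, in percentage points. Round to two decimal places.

-5.83

β = Cov / Var = 0.0181 / 0.0271 = 0.6679
E[R] = Rf + β(Rm − Rf) = 4.00% + 0.6679 × (19.30% − 4.00%) = 14.2189%
α = Rp − E[R] = 8.39% − 14.2189% = -5.8289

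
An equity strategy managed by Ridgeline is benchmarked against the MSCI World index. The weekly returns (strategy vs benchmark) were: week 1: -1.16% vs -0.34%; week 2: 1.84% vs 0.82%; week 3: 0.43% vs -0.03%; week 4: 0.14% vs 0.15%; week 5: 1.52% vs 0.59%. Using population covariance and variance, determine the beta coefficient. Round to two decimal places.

r̄p = 0.5540%,  r̄m = 0.2380%
Cov = Σ(rp − r̄p)(rm − r̄m) / 5 = 0.4298
Var(rm) = Σ(rm − r̄m)² / 5 = 0.1753
β = Cov / Var = 0.4298 / 0.1753 = 2.4518

2.45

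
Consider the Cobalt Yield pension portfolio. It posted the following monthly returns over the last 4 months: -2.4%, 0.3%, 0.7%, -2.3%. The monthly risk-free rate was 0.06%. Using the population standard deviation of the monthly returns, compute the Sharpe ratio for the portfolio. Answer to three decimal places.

-0.688

Mean return r̄ = -3.70 / 4 = -0.9250%
Population σ = √[Σ(r − r̄)² / 4] = √[8.2075 / 4] = √2.0519 = 1.4324%
Sharpe = (r̄ − rf) / σ = (-0.9250 − 0.06) / 1.4324 = -0.9850 / 1.4324 = -0.6877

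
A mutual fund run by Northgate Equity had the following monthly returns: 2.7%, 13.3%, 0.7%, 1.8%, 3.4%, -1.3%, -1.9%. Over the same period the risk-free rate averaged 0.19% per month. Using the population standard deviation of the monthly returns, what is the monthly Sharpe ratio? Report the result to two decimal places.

0.53

μ = (2.7 + 13.3 + 0.7 + 1.8 + 3.4 − 1.3 − 1.9) / 7 = 18.70 / 7 = 2.6714%
Population σ = √[Σ(r − μ)² / 7] = √[154.8143 / 7] = √22.1163 = 4.7028%
Sharpe = (μ − rf) / σ = (2.6714 − 0.19) / 4.7028 = 2.4814 / 4.7028 = 0.5276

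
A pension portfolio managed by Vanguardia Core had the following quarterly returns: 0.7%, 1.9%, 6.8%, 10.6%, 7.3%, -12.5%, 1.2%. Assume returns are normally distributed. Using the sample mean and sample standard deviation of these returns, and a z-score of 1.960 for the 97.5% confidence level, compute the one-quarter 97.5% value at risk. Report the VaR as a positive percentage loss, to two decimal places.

12.41

Mean return r̄ = 16.00 / 7 = 2.2857%
Σ(r − r̄)² = 337.1086; sample σ = √(337.1086/6) = 7.4956%
VaR = −(r̄ − z·σ) = −(2.2857 − 1.960 × 7.4956) = −(-12.4057) = 12.4057%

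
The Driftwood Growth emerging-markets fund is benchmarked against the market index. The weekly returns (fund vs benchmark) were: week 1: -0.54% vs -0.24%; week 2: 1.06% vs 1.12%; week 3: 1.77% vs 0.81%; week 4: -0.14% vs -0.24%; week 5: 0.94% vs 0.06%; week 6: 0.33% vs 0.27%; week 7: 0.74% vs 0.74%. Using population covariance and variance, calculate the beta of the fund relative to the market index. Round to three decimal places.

r̄p = 0.5943%,  r̄m = 0.3600%
Cov = Σ(rp − r̄p)(rm − r̄m) / 7 = 0.2828
Var(rm) = Σ(rm − r̄m)² / 7 = 0.2489
β = Cov / Var = 0.2828 / 0.2489 = 1.1362

1.136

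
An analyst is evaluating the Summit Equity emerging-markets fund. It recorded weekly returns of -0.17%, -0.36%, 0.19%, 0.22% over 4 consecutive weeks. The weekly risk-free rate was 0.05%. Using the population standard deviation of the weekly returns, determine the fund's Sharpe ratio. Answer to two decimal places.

-0.33

Mean return r̄ = -0.120 / 4 = -0.0300%
Σ(r − r̄)² = (-0.17 − (-0.0300))² + (-0.36 − (-0.0300))² + … = 0.2394
σ = √[0.2394 / 4] = 0.2446%
Sharpe = (r̄ − rf) / σ = (-0.0300 − 0.05) / 0.2446 = -0.0800 / 0.2446 = -0.3271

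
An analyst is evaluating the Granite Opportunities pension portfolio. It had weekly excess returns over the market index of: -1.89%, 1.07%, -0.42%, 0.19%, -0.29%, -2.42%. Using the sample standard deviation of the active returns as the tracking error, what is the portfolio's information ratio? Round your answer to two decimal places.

μ = (-1.89 + 1.07 − 0.42 + 0.19 − 0.29 − 2.42) / 6 = -0.6267%
Sample std dev = √[8.5137 / 5] = 1.3049%
IR = μ / tracking error = -0.6267 / 1.3049 = -0.4803

-0.48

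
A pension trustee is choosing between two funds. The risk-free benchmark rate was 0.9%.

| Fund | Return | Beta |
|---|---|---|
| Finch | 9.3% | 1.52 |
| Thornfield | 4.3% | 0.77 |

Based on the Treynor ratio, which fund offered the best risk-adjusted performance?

Finch

Finch: Treynor = (9.3% − 0.9%) / 1.52 = 5.526
Thornfield: Treynor = (4.3% − 0.9%) / 0.77 = 4.416
Highest: Finch (5.526).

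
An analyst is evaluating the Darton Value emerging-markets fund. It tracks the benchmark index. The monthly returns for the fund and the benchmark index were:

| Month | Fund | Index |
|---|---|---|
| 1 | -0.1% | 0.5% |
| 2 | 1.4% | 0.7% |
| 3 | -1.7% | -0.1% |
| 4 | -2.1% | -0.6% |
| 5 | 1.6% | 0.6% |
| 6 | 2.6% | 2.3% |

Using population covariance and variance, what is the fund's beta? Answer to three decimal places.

1.725

r̄p = 0.2833%,  r̄m = 0.5667%
Cov = Σ(rp − r̄p)(rm − r̄m) / 6 = 1.3894
Var(rm) = Σ(rm − r̄m)² / 6 = 0.8056
β = Cov / Var = 1.3894 / 0.8056 = 1.7247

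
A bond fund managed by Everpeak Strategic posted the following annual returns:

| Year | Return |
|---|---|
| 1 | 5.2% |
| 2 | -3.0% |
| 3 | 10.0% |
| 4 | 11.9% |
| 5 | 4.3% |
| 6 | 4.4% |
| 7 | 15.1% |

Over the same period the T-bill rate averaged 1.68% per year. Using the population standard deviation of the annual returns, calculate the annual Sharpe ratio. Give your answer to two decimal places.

r̄ = (5.2 − 3 + 10 + 11.9 + 4.3 + 4.4 + 15.1) / 7 = 47.90 / 7 = 6.8429%
Σ(r − r̄)² = 215.7371; population σ = √(215.7371/7) = 5.5515%
Sharpe = (r̄ − rf) / σ = (6.8429 − 1.68) / 5.5515 = 5.1629 / 5.5515 = 0.9300

0.93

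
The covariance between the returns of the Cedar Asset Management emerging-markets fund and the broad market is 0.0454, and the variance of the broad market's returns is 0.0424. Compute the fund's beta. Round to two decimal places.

1.07

β = Cov(Rp, Rm) / Var(Rm) = 0.0454 / 0.0424 = 1.0708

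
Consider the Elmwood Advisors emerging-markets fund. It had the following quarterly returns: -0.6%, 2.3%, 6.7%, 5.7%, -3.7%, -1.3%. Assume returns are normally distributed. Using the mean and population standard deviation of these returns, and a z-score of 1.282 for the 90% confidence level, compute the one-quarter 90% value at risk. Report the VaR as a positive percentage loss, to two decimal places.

3.30

Mean return μ = 9.10 / 6 = 1.5167%
Population std dev = √[84.6083 / 6] = 3.7552%
VaR = −(μ − z·σ) = −(1.5167 − 1.282 × 3.7552) = −(-3.2975) = 3.2975%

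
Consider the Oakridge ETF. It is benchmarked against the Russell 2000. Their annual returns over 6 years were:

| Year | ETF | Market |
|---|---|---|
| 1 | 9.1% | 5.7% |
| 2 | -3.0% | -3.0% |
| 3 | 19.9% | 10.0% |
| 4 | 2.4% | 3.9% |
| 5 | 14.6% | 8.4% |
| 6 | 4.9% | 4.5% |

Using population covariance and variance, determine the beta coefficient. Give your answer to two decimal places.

r̄p = 7.9833%,  r̄m = 4.9167%
Cov = Σ(rp − r̄p)(rm − r̄m) / 6 = 29.7353
Var(rm) = Σ(rm − r̄m)² / 6 = 17.0781
β = Cov / Var = 29.7353 / 17.0781 = 1.7411

1.74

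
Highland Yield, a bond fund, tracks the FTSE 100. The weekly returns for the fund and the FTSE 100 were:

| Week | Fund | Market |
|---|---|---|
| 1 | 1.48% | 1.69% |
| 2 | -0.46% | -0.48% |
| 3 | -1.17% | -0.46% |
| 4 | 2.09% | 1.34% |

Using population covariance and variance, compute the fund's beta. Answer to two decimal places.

1.26

r̄p = 0.4850%,  r̄m = 0.5225%
Cov = Σ(rp − r̄p)(rm − r̄m) / 4 = 1.2618
Var(rm) = Σ(rm − r̄m)² / 4 = 1.0004
β = Cov / Var = 1.2618 / 1.0004 = 1.2613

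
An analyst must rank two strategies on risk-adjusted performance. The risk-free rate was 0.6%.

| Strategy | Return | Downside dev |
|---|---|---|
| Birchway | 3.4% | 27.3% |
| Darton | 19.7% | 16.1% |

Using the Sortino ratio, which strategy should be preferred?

Birchway: Sortino ratio = (3.4% − 0.6%) / 27.3% = 0.103
Darton: Sortino ratio = (19.7% − 0.6%) / 16.1% = 1.186
Highest: Darton (1.186).

Darton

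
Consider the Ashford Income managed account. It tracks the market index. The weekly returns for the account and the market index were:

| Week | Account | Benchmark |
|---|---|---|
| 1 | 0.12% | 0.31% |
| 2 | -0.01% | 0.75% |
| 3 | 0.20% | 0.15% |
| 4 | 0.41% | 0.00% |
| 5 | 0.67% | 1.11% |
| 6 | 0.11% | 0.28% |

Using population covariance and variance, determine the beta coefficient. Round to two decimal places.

r̄p = 0.2500%,  r̄m = 0.4333%
Cov = Σ(rp − r̄p)(rm − r̄m) / 6 = 0.0307
Var(rm) = Σ(rm − r̄m)² / 6 = 0.1442
β = Cov / Var = 0.0307 / 0.1442 = 0.2129

0.21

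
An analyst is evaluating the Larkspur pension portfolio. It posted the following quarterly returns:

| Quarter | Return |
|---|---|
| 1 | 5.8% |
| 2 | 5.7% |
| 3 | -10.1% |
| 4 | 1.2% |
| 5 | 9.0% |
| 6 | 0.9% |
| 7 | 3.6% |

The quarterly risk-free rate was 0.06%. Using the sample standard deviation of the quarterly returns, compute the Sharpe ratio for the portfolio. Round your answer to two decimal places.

r̄ = (5.8 + 5.7 − 10.1 + 1.2 + 9 + 0.9 + 3.6) / 7 = 2.3000%
Σ(r − r̄)² = 227.3200; sample σ = √(227.3200/6) = 6.1552%
Sharpe = (r̄ − rf) / σ = (2.3000 − 0.06) / 6.1552 = 2.2400 / 6.1552 = 0.3639

0.36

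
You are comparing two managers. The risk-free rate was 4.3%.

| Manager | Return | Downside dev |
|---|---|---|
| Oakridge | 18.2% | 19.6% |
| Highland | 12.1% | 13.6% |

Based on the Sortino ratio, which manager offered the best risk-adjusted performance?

Oakridge

Oakridge: Sortino ratio = (18.2% − 4.3%) / 19.6% = 0.709
Highland: Sortino ratio = (12.1% − 4.3%) / 13.6% = 0.574
Highest: Oakridge (0.709).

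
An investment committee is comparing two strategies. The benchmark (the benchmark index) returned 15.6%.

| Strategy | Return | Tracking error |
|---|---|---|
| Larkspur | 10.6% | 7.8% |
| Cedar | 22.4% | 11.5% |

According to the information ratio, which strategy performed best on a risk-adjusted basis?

Cedar

Larkspur: IR = (10.6% − 15.6%) / 7.8% = -0.641
Cedar: IR = (22.4% − 15.6%) / 11.5% = 0.591
Highest: Cedar (0.591).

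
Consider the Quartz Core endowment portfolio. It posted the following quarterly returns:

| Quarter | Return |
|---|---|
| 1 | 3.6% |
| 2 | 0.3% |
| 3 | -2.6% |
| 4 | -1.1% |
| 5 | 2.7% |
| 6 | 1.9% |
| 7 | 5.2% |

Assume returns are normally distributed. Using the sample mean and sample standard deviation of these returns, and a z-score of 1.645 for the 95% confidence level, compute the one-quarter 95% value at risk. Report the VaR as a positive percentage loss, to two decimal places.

r̄ = (3.6 + 0.3 − 2.6 − 1.1 + 2.7 + 1.9 + 5.2) / 7 = 1.4286%
Sample std dev = √[44.6743 / 6] = 2.7287%
VaR = −(r̄ − z·σ) = −(1.4286 − 1.645 × 2.7287) = −(-3.0601) = 3.0601%

3.06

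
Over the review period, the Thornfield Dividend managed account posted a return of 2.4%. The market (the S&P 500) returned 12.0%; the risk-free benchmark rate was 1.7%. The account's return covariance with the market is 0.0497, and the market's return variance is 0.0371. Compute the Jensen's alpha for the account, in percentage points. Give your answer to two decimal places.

-13.10

β = Cov / Var = 0.0497 / 0.0371 = 1.3396
E[R] = Rf + β(Rm − Rf) = 1.7% + 1.3396 × (12.0% − 1.7%) = 15.4979%
α = Rp − E[R] = 2.4% − 15.4979% = -13.0979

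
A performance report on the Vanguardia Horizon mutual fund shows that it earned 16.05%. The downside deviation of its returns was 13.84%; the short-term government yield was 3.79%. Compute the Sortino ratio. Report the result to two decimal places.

0.89

Sortino = (Rp − Rf) / σd = (16.05% − 3.79%) / 13.84% = 12.26% / 13.84% = 0.8858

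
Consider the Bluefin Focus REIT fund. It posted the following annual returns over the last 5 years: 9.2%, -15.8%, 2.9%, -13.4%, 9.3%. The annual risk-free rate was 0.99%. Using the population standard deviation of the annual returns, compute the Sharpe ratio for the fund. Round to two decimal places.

-0.23

Mean return μ = -7.80 / 5 = -1.5600%
Σ(r − μ)² = 596.5720; population σ = √(596.5720/5) = 10.9231%
Sharpe = (μ − rf) / σ = (-1.5600 − 0.99) / 10.9231 = -2.5500 / 10.9231 = -0.2335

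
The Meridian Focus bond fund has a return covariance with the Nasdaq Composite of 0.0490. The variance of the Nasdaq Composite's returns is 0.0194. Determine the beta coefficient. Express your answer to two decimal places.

2.53

β = Cov(Rp, Rm) / Var(Rm) = 0.0490 / 0.0194 = 2.5258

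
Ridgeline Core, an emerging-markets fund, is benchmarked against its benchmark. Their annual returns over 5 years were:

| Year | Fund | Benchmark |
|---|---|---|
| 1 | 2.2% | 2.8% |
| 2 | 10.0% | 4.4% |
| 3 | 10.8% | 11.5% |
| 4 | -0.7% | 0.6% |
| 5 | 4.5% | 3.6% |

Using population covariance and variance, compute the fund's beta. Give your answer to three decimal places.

0.993

r̄p = 5.3600%,  r̄m = 4.5800%
Cov = Σ(rp − r̄p)(rm − r̄m) / 5 = 13.4792
Var(rm) = Σ(rm − r̄m)² / 5 = 13.5776
β = Cov / Var = 13.4792 / 13.5776 = 0.9928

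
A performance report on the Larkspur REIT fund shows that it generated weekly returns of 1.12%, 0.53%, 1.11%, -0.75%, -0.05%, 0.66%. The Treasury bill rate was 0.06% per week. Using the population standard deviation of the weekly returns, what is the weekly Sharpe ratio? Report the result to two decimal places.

0.57

r̄ = (1.12 + 0.53 + 1.11 − 0.75 − 0.05 + 0.66) / 6 = 2.620 / 6 = 0.4367%
Σ(r − r̄)² = 2.6239; population σ = √(2.6239/6) = 0.6613%
Sharpe = (r̄ − rf) / σ = (0.4367 − 0.06) / 0.6613 = 0.3767 / 0.6613 = 0.5696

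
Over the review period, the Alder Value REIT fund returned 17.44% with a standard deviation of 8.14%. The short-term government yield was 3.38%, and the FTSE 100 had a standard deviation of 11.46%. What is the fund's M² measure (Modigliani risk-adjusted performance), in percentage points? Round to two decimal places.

23.17

Sharpe = (Rp − Rf) / σp = (17.44% − 3.38%) / 8.14% = 1.7273
M² = Rf + Sharpe × σm = 3.38% + 1.7273 × 11.46% = 23.1749%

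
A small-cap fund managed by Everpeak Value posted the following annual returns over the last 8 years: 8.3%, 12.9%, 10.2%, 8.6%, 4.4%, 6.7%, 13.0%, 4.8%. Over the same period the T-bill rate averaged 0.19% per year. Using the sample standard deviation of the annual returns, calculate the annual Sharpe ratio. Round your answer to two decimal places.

2.55

r̄ = (8.3 + 12.9 + 10.2 + 8.6 + 4.4 + 6.7 + 13 + 4.8) / 8 = 68.90 / 8 = 8.6125%
Σ(r − r̄)² = 76.1888; sample σ = √(76.1888/7) = 3.2991%
Sharpe = (r̄ − rf) / σ = (8.6125 − 0.19) / 3.2991 = 8.4225 / 3.2991 = 2.5530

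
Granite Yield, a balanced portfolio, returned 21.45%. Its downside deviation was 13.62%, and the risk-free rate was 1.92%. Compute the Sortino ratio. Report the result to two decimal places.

Sortino = (Rp − Rf) / σd = (21.45% − 1.92%) / 13.62% = 19.53% / 13.62% = 1.4339

1.43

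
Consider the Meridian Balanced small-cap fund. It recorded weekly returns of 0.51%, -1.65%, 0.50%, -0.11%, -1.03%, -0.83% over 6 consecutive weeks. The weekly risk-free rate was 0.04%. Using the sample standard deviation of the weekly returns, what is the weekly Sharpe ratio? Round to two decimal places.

-0.54

Mean return r̄ = -2.610 / 6 = -0.4350%
Σ(r − r̄)² = 3.8592; sample σ = √(3.8592/5) = 0.8785%
Sharpe = (r̄ − rf) / σ = (-0.4350 − 0.04) / 0.8785 = -0.4750 / 0.8785 = -0.5407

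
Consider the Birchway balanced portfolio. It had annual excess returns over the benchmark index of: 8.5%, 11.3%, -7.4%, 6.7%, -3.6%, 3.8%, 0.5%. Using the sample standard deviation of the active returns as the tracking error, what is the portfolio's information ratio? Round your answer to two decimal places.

0.42

Mean return μ = 19.80 / 7 = 2.8286%
Sample std dev = √[271.2343 / 6] = 6.7235%
IR = μ / tracking error = 2.8286 / 6.7235 = 0.4207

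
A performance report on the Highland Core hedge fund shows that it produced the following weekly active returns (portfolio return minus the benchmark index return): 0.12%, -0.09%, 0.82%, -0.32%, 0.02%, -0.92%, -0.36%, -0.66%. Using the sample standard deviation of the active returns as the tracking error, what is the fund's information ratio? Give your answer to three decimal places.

μ = (0.12 − 0.09 + 0.82 − 0.32 + 0.02 − 0.92 − 0.36 − 0.66) / 8 = -1.390 / 8 = -0.1738%
Σ(r − μ)² = (0.12 − (-0.1738))² + (-0.09 − (-0.1738))² + … = 1.9678
σ = √[1.9678 / 7] = 0.5302%
IR = μ / tracking error = -0.1738 / 0.5302 = -0.3278

-0.328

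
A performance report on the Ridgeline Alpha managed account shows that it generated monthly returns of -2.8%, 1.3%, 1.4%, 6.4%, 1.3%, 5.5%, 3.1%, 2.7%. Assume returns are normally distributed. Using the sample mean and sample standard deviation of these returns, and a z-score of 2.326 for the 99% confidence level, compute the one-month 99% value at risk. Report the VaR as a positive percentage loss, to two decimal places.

r̄ = (-2.8 + 1.3 + 1.4 + 6.4 + 1.3 + 5.5 + 3.1 + 2.7) / 8 = 2.3625%
Sample σ = √[Σ(r − r̄)² / 7] = √[56.6388 / 7] = √8.0913 = 2.8445%
VaR = −(r̄ − z·σ) = −(2.3625 − 2.326 × 2.8445) = −(-4.2538) = 4.2538%

4.25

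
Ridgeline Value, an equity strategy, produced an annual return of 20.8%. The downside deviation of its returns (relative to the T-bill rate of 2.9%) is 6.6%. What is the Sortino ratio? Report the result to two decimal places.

2.71

Sortino = (Rp − Rf) / σd = (20.8% − 2.9%) / 6.6% = 17.90% / 6.6% = 2.7121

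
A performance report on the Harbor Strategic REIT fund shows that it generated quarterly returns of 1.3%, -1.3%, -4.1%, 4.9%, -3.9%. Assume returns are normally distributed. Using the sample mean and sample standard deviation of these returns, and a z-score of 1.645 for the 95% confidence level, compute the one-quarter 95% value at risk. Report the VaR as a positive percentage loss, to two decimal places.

μ = (1.3 − 1.3 − 4.1 + 4.9 − 3.9) / 5 = -3.10 / 5 = -0.6200%
Σ(r − μ)² = 57.4880; sample σ = √(57.4880/4) = 3.7910%
VaR = −(μ − z·σ) = −(-0.6200 − 1.645 × 3.7910) = −(-6.8562) = 6.8562%

6.86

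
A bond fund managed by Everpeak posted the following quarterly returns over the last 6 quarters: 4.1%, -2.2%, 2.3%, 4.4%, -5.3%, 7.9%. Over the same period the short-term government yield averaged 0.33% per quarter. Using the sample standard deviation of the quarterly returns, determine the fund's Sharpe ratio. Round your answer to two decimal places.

r̄ = (4.1 − 2.2 + 2.3 + 4.4 − 5.3 + 7.9) / 6 = 1.8667%
Sample std dev = √[115.8933 / 5] = 4.8144%
Sharpe = (r̄ − rf) / σ = (1.8667 − 0.33) / 4.8144 = 1.5367 / 4.8144 = 0.3192

0.32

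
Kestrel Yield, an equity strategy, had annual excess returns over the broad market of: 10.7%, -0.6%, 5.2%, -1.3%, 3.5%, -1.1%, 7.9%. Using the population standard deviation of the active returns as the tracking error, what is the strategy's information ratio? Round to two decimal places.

μ = (10.7 − 0.6 + 5.2 − 1.3 + 3.5 − 1.1 + 7.9) / 7 = 3.4714%
Σ(r − μ)² = (10.7 − 3.4714)² + (-0.6 − 3.4714)² + (5.2 − 3.4714)² + … = 135.0943
population σ = √(135.0943 / 7) = √19.2992 = 4.3931%
IR = μ / tracking error = 3.4714 / 4.3931 = 0.7902

0.79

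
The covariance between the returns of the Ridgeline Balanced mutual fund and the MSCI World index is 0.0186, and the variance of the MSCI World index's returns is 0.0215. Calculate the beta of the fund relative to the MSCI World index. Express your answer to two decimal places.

β = Cov(Rp, Rm) / Var(Rm) = 0.0186 / 0.0215 = 0.8651

0.87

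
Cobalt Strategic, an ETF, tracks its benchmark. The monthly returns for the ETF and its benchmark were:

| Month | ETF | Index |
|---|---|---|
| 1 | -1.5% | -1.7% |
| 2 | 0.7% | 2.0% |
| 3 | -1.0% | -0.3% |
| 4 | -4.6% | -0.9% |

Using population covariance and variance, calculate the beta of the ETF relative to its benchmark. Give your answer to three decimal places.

r̄p = -1.6000%,  r̄m = -0.2250%
Cov = Σ(rp − r̄p)(rm − r̄m) / 4 = 1.7375
Var(rm) = Σ(rm − r̄m)² / 4 = 1.8969
β = Cov / Var = 1.7375 / 1.8969 = 0.9160

0.916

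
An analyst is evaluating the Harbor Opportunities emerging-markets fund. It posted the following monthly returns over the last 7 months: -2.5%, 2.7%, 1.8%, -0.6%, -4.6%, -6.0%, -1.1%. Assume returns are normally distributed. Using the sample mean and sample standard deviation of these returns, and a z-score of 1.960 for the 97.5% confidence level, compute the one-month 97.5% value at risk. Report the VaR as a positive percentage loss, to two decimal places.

7.69

r̄ = (-2.5 + 2.7 + 1.8 − 0.6 − 4.6 − 6 − 1.1) / 7 = -10.30 / 7 = -1.4714%
Sample std dev = √[60.3543 / 6] = 3.1716%
VaR = −(r̄ − z·σ) = −(-1.4714 − 1.960 × 3.1716) = −(-7.6877) = 7.6877%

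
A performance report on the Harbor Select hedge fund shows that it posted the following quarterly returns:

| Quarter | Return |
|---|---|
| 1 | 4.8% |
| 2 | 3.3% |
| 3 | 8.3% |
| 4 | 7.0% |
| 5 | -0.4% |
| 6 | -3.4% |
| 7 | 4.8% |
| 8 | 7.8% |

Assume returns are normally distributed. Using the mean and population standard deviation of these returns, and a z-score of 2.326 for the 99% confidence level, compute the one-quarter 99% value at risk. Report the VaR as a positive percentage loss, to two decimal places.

Mean return r̄ = 32.20 / 8 = 4.0250%
Σ(r − r̄)² = (4.8 − 4.0250)² + (3.3 − 4.0250)² + (8.3 − 4.0250)² + … = 117.8150
σ = √[117.8150 / 8] = 3.8376%
VaR = −(r̄ − z·σ) = −(4.0250 − 2.326 × 3.8376) = −(-4.9013) = 4.9013%

4.90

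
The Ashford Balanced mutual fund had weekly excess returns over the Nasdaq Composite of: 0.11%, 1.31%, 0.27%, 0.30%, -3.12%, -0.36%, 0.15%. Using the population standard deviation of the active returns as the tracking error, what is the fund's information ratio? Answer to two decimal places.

-0.15

μ = (0.11 + 1.31 + 0.27 + 0.3 − 3.12 − 0.36 + 0.15) / 7 = -1.340 / 7 = -0.1914%
Σ(r − μ)² = (0.11 − (-0.1914))² + (1.31 − (-0.1914))² + (0.27 − (-0.1914))² + … = 11.5211
σ = √[11.5211 / 7] = 1.2829%
IR = μ / tracking error = -0.1914 / 1.2829 = -0.1492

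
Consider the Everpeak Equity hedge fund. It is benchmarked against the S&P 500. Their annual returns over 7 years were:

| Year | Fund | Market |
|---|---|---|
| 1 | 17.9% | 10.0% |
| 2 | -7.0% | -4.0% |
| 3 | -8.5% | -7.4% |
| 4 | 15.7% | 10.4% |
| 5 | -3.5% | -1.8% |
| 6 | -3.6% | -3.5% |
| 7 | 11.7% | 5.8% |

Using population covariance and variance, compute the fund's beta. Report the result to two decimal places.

r̄p = 3.2429%,  r̄m = 1.3571%
Cov = Σ(rp − r̄p)(rm − r̄m) / 7 = 69.8761
Var(rm) = Σ(rm − r̄m)² / 7 = 45.0224
β = Cov / Var = 69.8761 / 45.0224 = 1.5520

1.55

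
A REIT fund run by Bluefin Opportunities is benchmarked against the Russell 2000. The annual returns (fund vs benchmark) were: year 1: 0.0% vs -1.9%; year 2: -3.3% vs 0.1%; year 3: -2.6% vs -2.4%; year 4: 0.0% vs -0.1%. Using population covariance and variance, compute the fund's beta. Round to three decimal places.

r̄p = -1.4750%,  r̄m = -1.0750%
Cov = Σ(rp − r̄p)(rm − r̄m) / 4 = -0.1081
Var(rm) = Σ(rm − r̄m)² / 4 = 1.1919
β = Cov / Var = -0.1081 / 1.1919 = -0.0907

-0.091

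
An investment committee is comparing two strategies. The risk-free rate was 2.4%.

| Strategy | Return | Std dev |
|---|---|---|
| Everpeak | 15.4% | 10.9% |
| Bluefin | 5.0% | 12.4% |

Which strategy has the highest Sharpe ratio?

Everpeak: Sharpe ratio = (15.4% − 2.4%) / 10.9% = 1.193
Bluefin: Sharpe ratio = (5.0% − 2.4%) / 12.4% = 0.210
Highest: Everpeak (1.193).

Everpeak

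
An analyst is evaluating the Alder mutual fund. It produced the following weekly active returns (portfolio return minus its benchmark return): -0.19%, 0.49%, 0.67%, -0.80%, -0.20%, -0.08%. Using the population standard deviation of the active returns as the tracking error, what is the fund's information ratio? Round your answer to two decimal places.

Mean return r̄ = -0.110 / 6 = -0.0183%
Population σ = √[Σ(r − r̄)² / 6] = √[1.4095 / 6] = √0.2349 = 0.4847%
IR = r̄ / tracking error = -0.0183 / 0.4847 = -0.0378

-0.04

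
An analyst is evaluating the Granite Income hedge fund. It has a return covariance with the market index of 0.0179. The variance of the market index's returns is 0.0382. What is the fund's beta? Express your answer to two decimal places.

β = Cov(Rp, Rm) / Var(Rm) = 0.0179 / 0.0382 = 0.4686

0.47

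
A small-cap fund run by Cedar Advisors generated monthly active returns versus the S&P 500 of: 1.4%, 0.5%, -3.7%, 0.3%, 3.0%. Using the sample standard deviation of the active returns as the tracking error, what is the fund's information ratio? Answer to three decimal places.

r̄ = (1.4 + 0.5 − 3.7 + 0.3 + 3) / 5 = 0.3000%
Sample std dev = √[24.5400 / 4] = 2.4769%
IR = r̄ / tracking error = 0.3000 / 2.4769 = 0.1211

0.121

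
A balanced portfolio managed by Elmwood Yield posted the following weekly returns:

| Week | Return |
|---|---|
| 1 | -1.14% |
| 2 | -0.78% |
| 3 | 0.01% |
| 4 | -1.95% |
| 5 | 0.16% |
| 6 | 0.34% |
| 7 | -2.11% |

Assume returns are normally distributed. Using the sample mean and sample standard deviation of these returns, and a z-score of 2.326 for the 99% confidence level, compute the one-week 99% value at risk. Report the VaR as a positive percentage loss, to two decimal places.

r̄ = (-1.14 − 0.78 + 0.01 − 1.95 + 0.16 + 0.34 − 2.11) / 7 = -5.470 / 7 = -0.7814%
Σ(r − r̄)² = (-1.14 − (-0.7814))² + (-0.78 − (-0.7814))² + … = 6.0295
σ = √[6.0295 / 6] = 1.0025%
VaR = −(r̄ − z·σ) = −(-0.7814 − 2.326 × 1.0025) = −(-3.1132) = 3.1132%

3.11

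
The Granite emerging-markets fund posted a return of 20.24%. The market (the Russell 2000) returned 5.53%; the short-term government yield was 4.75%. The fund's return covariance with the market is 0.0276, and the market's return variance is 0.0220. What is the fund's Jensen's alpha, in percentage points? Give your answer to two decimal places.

β = Cov / Var = 0.0276 / 0.0220 = 1.2545
E[R] = Rf + β(Rm − Rf) = 4.75% + 1.2545 × (5.53% − 4.75%) = 5.7285%
α = Rp − E[R] = 20.24% − 5.7285% = 14.5115

14.51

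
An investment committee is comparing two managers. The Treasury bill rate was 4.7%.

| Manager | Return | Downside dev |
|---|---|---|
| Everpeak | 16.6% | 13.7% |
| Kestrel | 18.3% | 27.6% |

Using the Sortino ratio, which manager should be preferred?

Everpeak: Sortino ratio = (16.6% − 4.7%) / 13.7% = 0.869
Kestrel: Sortino ratio = (18.3% − 4.7%) / 27.6% = 0.493
Highest: Everpeak (0.869).

Everpeak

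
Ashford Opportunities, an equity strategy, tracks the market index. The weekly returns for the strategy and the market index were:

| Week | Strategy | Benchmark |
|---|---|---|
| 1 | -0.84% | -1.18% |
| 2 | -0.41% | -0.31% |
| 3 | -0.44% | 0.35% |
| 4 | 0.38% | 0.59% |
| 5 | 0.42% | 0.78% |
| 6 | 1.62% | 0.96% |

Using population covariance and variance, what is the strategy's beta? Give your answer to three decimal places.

r̄p = 0.1217%,  r̄m = 0.1983%
Cov = Σ(rp − r̄p)(rm − r̄m) / 6 = 0.4878
Var(rm) = Σ(rm − r̄m)² / 6 = 0.5422
β = Cov / Var = 0.4878 / 0.5422 = 0.8997

0.900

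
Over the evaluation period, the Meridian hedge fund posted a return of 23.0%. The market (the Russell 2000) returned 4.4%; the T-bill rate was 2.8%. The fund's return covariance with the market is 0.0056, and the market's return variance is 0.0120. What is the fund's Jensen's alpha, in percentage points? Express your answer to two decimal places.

β = Cov / Var = 0.0056 / 0.0120 = 0.4667
E[R] = Rf + β(Rm − Rf) = 2.8% + 0.4667 × (4.4% − 2.8%) = 3.5467%
α = Rp − E[R] = 23.0% − 3.5467% = 19.4533

19.45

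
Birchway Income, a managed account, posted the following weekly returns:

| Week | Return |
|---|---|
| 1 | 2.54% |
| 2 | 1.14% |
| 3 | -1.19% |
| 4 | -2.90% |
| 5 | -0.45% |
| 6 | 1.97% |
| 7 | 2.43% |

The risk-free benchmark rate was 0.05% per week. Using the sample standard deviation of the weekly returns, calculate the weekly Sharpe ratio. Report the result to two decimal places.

0.22

Mean return μ = 3.540 / 7 = 0.5057%
Σ(r − μ)² = 25.7754; sample σ = √(25.7754/6) = 2.0727%
Sharpe = (μ − rf) / σ = (0.5057 − 0.05) / 2.0727 = 0.4557 / 2.0727 = 0.2199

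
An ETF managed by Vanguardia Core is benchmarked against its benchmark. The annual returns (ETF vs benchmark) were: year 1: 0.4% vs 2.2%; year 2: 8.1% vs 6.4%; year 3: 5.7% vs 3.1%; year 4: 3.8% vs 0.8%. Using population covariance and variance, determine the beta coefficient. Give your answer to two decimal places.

1.01

r̄p = 4.5000%,  r̄m = 3.1250%
Cov = Σ(rp − r̄p)(rm − r̄m) / 4 = 4.2950
Var(rm) = Σ(rm − r̄m)² / 4 = 4.2469
β = Cov / Var = 4.2950 / 4.2469 = 1.0113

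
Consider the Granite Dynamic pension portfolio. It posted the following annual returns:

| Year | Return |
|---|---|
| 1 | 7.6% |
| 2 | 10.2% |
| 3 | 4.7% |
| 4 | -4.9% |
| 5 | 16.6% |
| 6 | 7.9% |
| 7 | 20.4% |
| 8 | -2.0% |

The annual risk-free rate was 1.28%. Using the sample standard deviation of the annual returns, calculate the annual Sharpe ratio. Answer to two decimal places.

Mean return r̄ = 60.50 / 8 = 7.5625%
Sample std dev = √[508.4988 / 7] = 8.5231%
Sharpe = (r̄ − rf) / σ = (7.5625 − 1.28) / 8.5231 = 6.2825 / 8.5231 = 0.7371

0.74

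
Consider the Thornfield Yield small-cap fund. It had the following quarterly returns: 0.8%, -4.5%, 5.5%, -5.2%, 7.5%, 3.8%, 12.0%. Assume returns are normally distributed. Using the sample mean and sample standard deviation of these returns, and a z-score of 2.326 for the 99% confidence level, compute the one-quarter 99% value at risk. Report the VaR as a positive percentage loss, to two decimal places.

11.75

μ = (0.8 − 4.5 + 5.5 − 5.2 + 7.5 + 3.8 + 12) / 7 = 19.90 / 7 = 2.8429%
Sample σ = √[Σ(r − μ)² / 6] = √[236.2971 / 6] = √39.3829 = 6.2756%
VaR = −(μ − z·σ) = −(2.8429 − 2.326 × 6.2756) = −(-11.7541) = 11.7541%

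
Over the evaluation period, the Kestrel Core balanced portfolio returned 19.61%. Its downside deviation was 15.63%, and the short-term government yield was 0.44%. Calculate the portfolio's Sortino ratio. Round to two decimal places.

Sortino = (Rp − Rf) / σd = (19.61% − 0.44%) / 15.63% = 19.17% / 15.63% = 1.2265

1.23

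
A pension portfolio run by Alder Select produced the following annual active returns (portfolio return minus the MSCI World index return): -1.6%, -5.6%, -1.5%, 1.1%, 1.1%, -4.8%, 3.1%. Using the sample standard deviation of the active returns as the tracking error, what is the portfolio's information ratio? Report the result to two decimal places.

-0.37

Mean return μ = -8.20 / 7 = -1.1714%
Σ(r − μ)² = (-1.6 − (-1.1714))² + (-5.6 − (-1.1714))² + … = 61.6343
σ = √[61.6343 / 6] = 3.2051%
IR = μ / tracking error = -1.1714 / 3.2051 = -0.3655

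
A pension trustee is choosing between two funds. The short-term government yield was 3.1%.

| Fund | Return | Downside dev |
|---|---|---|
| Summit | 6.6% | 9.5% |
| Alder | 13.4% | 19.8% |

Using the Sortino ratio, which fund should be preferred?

Alder

Summit: Sortino ratio = (6.6% − 3.1%) / 9.5% = 0.368
Alder: Sortino ratio = (13.4% − 3.1%) / 19.8% = 0.520
Highest: Alder (0.520).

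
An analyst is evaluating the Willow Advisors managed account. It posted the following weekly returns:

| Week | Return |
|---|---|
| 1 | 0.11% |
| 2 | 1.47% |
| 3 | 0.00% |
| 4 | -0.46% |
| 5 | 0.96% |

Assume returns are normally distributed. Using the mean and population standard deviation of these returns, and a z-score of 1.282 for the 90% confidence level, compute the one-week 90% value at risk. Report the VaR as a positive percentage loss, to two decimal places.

0.48

r̄ = (0.11 + 1.47 + 0 − 0.46 + 0.96) / 5 = 2.080 / 5 = 0.4160%
Σ(r − r̄)² = 2.4409; population σ = √(2.4409/5) = 0.6987%
VaR = −(r̄ − z·σ) = −(0.4160 − 1.282 × 0.6987) = −(-0.4797) = 0.4797%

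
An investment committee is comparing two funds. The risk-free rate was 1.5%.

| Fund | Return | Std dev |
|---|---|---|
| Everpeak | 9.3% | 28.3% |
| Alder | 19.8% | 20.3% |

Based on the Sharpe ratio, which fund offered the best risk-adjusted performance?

Everpeak: Sharpe ratio = (9.3% − 1.5%) / 28.3% = 0.276
Alder: Sharpe ratio = (19.8% − 1.5%) / 20.3% = 0.901
Highest: Alder (0.901).

Alder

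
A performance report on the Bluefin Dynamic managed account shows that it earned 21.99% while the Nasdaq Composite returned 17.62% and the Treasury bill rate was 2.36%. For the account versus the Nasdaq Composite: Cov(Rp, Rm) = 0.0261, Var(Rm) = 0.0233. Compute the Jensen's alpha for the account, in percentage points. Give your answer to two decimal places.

2.54

β = Cov / Var = 0.0261 / 0.0233 = 1.1202
E[R] = Rf + β(Rm − Rf) = 2.36% + 1.1202 × (17.62% − 2.36%) = 19.4543%
α = Rp − E[R] = 21.99% − 19.4543% = 2.5357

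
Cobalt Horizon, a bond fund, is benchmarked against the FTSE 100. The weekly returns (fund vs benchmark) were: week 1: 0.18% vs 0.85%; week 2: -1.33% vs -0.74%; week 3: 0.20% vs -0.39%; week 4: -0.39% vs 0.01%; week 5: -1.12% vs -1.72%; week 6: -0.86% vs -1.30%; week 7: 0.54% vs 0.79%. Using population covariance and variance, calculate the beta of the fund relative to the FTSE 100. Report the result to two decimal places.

r̄p = -0.3971%,  r̄m = -0.3571%
Cov = Σ(rp − r̄p)(rm − r̄m) / 7 = 0.5048
Var(rm) = Σ(rm − r̄m)² / 7 = 0.8288
β = Cov / Var = 0.5048 / 0.8288 = 0.6091

0.61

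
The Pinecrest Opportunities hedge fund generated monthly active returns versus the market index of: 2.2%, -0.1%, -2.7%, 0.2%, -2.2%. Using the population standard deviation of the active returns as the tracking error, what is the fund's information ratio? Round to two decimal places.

-0.29

r̄ = (2.2 − 0.1 − 2.7 + 0.2 − 2.2) / 5 = -0.5200%
Population σ = √[Σ(r − r̄)² / 5] = √[15.6680 / 5] = √3.1336 = 1.7702%
IR = r̄ / tracking error = -0.5200 / 1.7702 = -0.2938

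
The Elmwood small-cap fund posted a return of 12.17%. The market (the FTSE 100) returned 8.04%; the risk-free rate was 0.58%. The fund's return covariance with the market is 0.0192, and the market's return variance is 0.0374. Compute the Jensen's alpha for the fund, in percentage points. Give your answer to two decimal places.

7.76

β = Cov / Var = 0.0192 / 0.0374 = 0.5134
E[R] = Rf + β(Rm − Rf) = 0.58% + 0.5134 × (8.04% − 0.58%) = 4.4100%
α = Rp − E[R] = 12.17% − 4.4100% = 7.7600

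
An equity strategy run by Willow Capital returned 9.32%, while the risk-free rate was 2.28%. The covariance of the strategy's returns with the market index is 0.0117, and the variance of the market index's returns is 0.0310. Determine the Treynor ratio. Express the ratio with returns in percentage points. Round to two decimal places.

β = Cov / Var = 0.0117 / 0.0310 = 0.3774
Treynor = (Rp − Rf) / β = (9.32% − 2.28%) / 0.3774 = 7.04 / 0.3774 = 18.6539

18.65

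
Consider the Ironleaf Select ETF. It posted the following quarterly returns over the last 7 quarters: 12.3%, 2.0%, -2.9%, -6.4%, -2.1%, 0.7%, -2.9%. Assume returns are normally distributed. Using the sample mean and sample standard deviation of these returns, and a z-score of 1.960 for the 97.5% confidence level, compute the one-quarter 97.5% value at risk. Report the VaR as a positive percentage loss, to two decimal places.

μ = (12.3 + 2 − 2.9 − 6.4 − 2.1 + 0.7 − 2.9) / 7 = 0.1000%
Sample std dev = √[217.9000 / 6] = 6.0263%
VaR = −(μ − z·σ) = −(0.1000 − 1.960 × 6.0263) = −(-11.7115) = 11.7115%

11.71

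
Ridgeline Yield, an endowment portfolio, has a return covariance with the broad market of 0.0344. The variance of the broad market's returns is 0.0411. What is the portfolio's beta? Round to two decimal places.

β = Cov(Rp, Rm) / Var(Rm) = 0.0344 / 0.0411 = 0.8370

0.84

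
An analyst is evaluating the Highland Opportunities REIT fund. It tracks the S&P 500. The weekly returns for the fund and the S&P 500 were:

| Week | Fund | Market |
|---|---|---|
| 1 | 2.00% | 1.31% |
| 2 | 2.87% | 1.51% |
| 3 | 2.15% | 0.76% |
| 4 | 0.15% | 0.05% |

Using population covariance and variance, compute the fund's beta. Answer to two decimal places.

r̄p = 1.7925%,  r̄m = 0.9075%
Cov = Σ(rp − r̄p)(rm − r̄m) / 4 = 0.5221
Var(rm) = Σ(rm − r̄m)² / 4 = 0.3205
β = Cov / Var = 0.5221 / 0.3205 = 1.6290

1.63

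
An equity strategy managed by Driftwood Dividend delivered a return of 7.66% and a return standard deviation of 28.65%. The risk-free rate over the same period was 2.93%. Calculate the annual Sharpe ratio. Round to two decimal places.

Sharpe = (Rp − Rf) / σp = (7.66% − 2.93%) / 28.65% = 4.73% / 28.65% = 0.1651

0.17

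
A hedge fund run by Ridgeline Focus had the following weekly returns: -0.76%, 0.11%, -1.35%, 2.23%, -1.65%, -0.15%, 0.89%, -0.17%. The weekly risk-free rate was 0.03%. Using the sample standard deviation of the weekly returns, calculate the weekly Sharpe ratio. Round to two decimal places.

-0.11

μ = (-0.76 + 0.11 − 1.35 + 2.23 − 1.65 − 0.15 + 0.89 − 0.17) / 8 = -0.850 / 8 = -0.1063%
Σ(r − μ)² = (-0.76 − (-0.1063))² + (0.11 − (-0.1063))² + … = 10.8608
sample σ = √(10.8608 / 7) = √1.5515 = 1.2456%
Sharpe = (μ − rf) / σ = (-0.1063 − 0.03) / 1.2456 = -0.1363 / 1.2456 = -0.1094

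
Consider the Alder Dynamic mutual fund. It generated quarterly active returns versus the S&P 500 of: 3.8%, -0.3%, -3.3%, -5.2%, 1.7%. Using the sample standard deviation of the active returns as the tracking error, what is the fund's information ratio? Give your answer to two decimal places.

-0.18

μ = (3.8 − 0.3 − 3.3 − 5.2 + 1.7) / 5 = -3.30 / 5 = -0.6600%
Σ(r − μ)² = (3.8 − (-0.6600))² + (-0.3 − (-0.6600))² + (-3.3 − (-0.6600))² + … = 53.1720
σ = √[53.1720 / 4] = 3.6460%
IR = μ / tracking error = -0.6600 / 3.6460 = -0.1810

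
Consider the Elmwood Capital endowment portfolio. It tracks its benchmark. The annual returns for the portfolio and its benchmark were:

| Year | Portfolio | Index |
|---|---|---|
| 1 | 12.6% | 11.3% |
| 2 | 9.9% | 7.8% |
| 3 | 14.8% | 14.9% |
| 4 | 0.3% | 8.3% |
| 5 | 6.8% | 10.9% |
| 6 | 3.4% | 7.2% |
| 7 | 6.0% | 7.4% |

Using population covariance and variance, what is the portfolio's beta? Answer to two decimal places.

1.34

r̄p = 7.6857%,  r̄m = 9.6857%
Cov = Σ(rp − r̄p)(rm − r̄m) / 7 = 9.2169
Var(rm) = Σ(rm − r̄m)² / 7 = 6.8784
β = Cov / Var = 9.2169 / 6.8784 = 1.3400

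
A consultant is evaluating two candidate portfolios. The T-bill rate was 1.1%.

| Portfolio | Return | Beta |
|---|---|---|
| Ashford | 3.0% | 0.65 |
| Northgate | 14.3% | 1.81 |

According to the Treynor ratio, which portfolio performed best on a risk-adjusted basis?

Ashford: Treynor = (3.0% − 1.1%) / 0.65 = 2.923
Northgate: Treynor = (14.3% − 1.1%) / 1.81 = 7.293
Highest: Northgate (7.293).

Northgate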